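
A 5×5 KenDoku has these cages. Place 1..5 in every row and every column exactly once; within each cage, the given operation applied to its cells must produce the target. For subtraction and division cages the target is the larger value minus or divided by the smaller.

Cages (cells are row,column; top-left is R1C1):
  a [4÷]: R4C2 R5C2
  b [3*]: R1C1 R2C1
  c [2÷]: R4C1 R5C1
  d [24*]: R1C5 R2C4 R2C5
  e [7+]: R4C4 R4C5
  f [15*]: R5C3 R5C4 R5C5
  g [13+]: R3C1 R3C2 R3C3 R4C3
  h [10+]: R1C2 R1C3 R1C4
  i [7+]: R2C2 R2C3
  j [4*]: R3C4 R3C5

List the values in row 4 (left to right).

The only place for 1 in row 2 is R2C1.
1 is placed in column 1, leaving R1C1 = 3.
In row 1, 2 can only go at R1C5, so R1C5 = 2.
Row 5 needs a 2, and only R5C1 is open for it.
Column 1 already has 2, which forces R4C1 = 4.
Row 4 already has 4; hence R4C2 = 1.
1 is placed in column 2, leaving R5C2 = 4.
Column 2 now contains 4, which forces R1C2 = 5.
Column 1 already has 4, so R3C1 = 5.
Cage e's pair has sum 7, so R4C4 = 2.
The two cells of cage e must have sum 7, leaving R4C5 = 5.
The 4 cells of cage g must have sum 13; hence R3C2 = 3.
Cage g has sum 13, which forces R3C3 = 2.
5 is placed in row 4, so R4C3 = 3.
Column 2 now contains 3; hence R2C2 = 2.
The two cells of cage i must have sum 7, leaving R2C3 = 5.
Column 3 already has 5, leaving R5C3 = 1.
Row 5 now contains 1, so R5C5 = 3.
1 is placed in column 3; hence R1C3 = 4.
Cage h has sum 10, which forces R1C4 = 1.
Cage d needs product 24; hence R2C4 = 3.
Column 5 already has 3, which forces R2C5 = 4.
1 is placed in column 4, so R3C4 = 4.
Column 5 now contains 4; hence R3C5 = 1.
Row 5 already has 3, so R5C4 = 5.
Filled in: 3 5 4 1 2 / 1 2 5 3 4 / 5 3 2 4 1 / 4 1 3 2 5 / 2 4 1 5 3.

4 1 3 2 5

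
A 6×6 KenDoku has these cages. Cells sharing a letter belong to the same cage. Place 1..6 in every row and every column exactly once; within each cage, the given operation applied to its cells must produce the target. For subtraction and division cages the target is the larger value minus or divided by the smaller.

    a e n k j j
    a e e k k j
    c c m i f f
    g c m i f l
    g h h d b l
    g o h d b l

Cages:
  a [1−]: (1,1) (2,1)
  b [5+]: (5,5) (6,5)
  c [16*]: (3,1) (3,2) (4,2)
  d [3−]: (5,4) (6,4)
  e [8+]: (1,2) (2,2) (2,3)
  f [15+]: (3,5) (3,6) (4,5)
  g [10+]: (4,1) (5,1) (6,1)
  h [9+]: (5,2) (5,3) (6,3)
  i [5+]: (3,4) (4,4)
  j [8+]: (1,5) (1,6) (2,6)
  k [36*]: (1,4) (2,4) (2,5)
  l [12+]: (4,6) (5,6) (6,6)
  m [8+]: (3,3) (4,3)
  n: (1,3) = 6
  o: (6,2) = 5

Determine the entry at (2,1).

Cage n is given; hence (1,3) = 6.
Cage o is given, which forces (6,2) = 5.
The only place for 5 in column 4 is (5,4).
Cage d's pair has difference 3, leaving (6,4) = 2.
Column 4 already has 2, which forces (1,4) = 3.
In row 3, 2 can only go at (3,1), so (3,1) = 2.
The 3 cells of cage c must have product 16, which forces (3,2) = 4.
Row 3 already has 4; hence (3,4) = 1.
Cage c has product 16, so (4,2) = 2.
Column 4 now contains 1, so (4,4) = 4.
2 is placed in column 2, leaving (1,2) = 1.
Column 4 already has 4, so (2,4) = 6.
The 3 cells of cage k must have product 36, which forces (2,5) = 2.
The 3 cells of cage f must have sum 15, so (3,5) = 3.
The 3 cells of cage f must have sum 15, which forces (3,6) = 6.
Cage f needs sum 15, so (4,5) = 6.
Column 6 already has 6, so (4,6) = 5.
The 3 cells of cage h must have sum 9, leaving (5,3) = 2.
The 3 cells of cage j must have sum 8, leaving (1,5) = 5.
Cage j needs sum 8, which forces (1,6) = 2.
Row 2 now contains 6, leaving (2,2) = 3.
The 3 cells of cage e must have sum 8, which forces (2,3) = 4.
Cage j has sum 8, which forces (2,6) = 1.
Row 3 now contains 3, leaving (3,3) = 5.
Row 4 already has 5, which forces (4,3) = 3.
Column 2 already has 3, so (5,2) = 6.
Column 3 now contains 4, which forces (6,3) = 1.
Row 6 already has 1, so (6,5) = 4.
4 is placed in row 6, which forces (6,6) = 3.
Row 1 already has 5; hence (1,1) = 4.
4 is placed in row 2, which forces (2,1) = 5.
Row 4 now contains 3, so (4,1) = 1.
The 3 cells of cage g must have sum 10, so (5,1) = 3.
Column 5 already has 4; hence (5,5) = 1.
3 is placed in column 6; hence (5,6) = 4.
Row 6 now contains 3, leaving (6,1) = 6.
Completed grid: 4 1 6 3 5 2 / 5 3 4 6 2 1 / 2 4 5 1 3 6 / 1 2 3 4 6 5 / 3 6 2 5 1 4 / 6 5 1 2 4 3.

5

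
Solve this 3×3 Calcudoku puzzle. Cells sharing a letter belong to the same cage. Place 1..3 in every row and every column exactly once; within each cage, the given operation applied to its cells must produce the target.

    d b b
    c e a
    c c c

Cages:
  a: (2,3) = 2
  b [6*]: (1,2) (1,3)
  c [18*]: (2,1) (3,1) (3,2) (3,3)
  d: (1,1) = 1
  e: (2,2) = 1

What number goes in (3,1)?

2

Cage d is given, which forces (1,1) = 1.
Cage c needs product 18, which forces (2,1) = 3.
Cage e is given, leaving (2,2) = 1.
Cage a is a single given cell, which forces (2,3) = 2.
Column 1 now contains 1, leaving (3,1) = 2.
Row 3 already has 2, leaving (3,2) = 3.
Row 3 now contains 3, leaving (3,3) = 1.
Column 2 already has 3; hence (1,2) = 2.
Column 3 now contains 2, leaving (1,3) = 3.
Filled in: 1 2 3 / 3 1 2 / 2 3 1.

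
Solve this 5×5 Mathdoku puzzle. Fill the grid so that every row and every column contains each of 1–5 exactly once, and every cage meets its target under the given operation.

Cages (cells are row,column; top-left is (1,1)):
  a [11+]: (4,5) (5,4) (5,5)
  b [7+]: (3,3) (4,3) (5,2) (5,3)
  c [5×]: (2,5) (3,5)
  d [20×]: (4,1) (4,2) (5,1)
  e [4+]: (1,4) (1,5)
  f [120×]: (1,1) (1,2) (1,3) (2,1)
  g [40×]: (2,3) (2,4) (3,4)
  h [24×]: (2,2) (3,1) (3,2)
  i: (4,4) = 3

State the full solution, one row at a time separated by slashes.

5 2 4 1 3 / 3 4 5 2 1 / 2 3 1 4 5 / 1 5 2 3 4 / 4 1 3 5 2

I is a freebie, leaving (4,4) = 3.
Cage b has sum 7, leaving (5,2) = 1.
Column 4 already has 3; hence (1,4) = 1.
The two cells of cage e must have sum 4, so (1,5) = 3.
Cage f has product 120; hence (2,1) = 3.
The 3 cells of cage h must have product 24, so (3,2) = 3.
The 4 cells of cage b must have sum 7, so (5,3) = 3.
The only place for 1 in row 2 is (2,5).
Column 5 already has 1, so (3,5) = 5.
The 3 cells of cage a must have sum 11, so (5,4) = 5.
Cage g has product 40, which forces (2,3) = 5.
In row 3, 1 can only go at (3,3), so (3,3) = 1.
Column 3 now contains 1, which forces (4,3) = 2.
2 is placed in row 4, so (4,5) = 4.
Column 5 already has 4, which forces (5,5) = 2.
Column 3 already has 2; hence (1,3) = 4.
Cage d has product 20, which forces (4,1) = 1.
2 is placed in row 4; hence (4,2) = 5.
Row 5 now contains 2; hence (5,1) = 4.
Cage f has product 120, leaving (1,1) = 5.
Column 2 now contains 5; hence (1,2) = 2.
The 3 cells of cage h must have product 24, leaving (2,2) = 4.
4 is placed in row 2, so (2,4) = 2.
Column 1 already has 4, which forces (3,1) = 2.
Column 4 already has 2, leaving (3,4) = 4.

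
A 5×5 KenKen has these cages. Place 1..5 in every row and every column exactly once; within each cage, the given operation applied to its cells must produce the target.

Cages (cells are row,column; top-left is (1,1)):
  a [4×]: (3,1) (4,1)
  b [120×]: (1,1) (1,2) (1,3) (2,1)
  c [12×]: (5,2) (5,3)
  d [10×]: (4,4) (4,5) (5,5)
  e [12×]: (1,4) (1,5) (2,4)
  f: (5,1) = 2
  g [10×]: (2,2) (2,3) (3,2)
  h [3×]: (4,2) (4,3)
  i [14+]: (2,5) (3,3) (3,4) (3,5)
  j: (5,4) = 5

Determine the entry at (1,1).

5

Cage f is a single given cell, so (5,1) = 2.
J is a freebie, leaving (5,4) = 5.
5 is placed in row 5, which forces (5,5) = 1.
The 3 cells of cage d must have product 10, so (4,4) = 2.
Cage d has product 10, so (4,5) = 5.
Cage i has sum 14, which forces (3,3) = 5.
The 3 cells of cage g must have product 10, leaving (2,2) = 5.
Cage b needs product 120; hence (1,1) = 5.
Row 1 needs a 1, and only (1,4) is open for it.
In row 2, 1 can only go at (2,3), so (2,3) = 1.
The 3 cells of cage g must have product 10, leaving (3,2) = 2.
Cage h needs two cells with product 3, leaving (4,2) = 1.
1 is placed in column 3, leaving (4,3) = 3.
3 is placed in column 3, which forces (5,3) = 4.
4 is placed in column 3, leaving (1,3) = 2.
Cage i has sum 14; hence (2,5) = 2.
Cage a's pair has product 4, leaving (3,1) = 1.
1 is placed in row 4, which forces (4,1) = 4.
Row 5 now contains 4, which forces (5,2) = 3.
Column 2 now contains 3, which forces (1,2) = 4.
4 is placed in row 1, which forces (1,5) = 3.
Column 1 already has 4, which forces (2,1) = 3.
3 is placed in row 2; hence (2,4) = 4.
Column 4 already has 4, which forces (3,4) = 3.
3 is placed in column 5, leaving (3,5) = 4.
Completed grid: 5 4 2 1 3 / 3 5 1 4 2 / 1 2 5 3 4 / 4 1 3 2 5 / 2 3 4 5 1.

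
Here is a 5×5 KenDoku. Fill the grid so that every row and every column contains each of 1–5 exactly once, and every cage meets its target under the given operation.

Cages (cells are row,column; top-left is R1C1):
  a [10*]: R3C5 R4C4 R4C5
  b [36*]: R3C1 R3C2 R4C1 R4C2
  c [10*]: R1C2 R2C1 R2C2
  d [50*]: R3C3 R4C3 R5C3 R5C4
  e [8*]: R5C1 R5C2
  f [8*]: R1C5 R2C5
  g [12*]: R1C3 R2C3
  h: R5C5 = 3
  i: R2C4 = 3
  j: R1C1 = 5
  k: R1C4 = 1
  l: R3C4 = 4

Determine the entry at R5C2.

Cage j is given, which forces R1C1 = 5.
Cage k is given, leaving R1C4 = 1.
I is a freebie, which forces R2C4 = 3.
L is a freebie, leaving R3C4 = 4.
Cage d needs product 50, which forces R5C4 = 5.
H is a freebie; hence R5C5 = 3.
1 is placed in row 1, so R1C2 = 2.
Cage g needs two cells with product 12, leaving R1C3 = 3.
2 is placed in row 1; hence R1C5 = 4.
The 3 cells of cage c must have product 10; hence R2C1 = 1.
Cage c needs product 10, which forces R2C2 = 5.
Row 2 already has 3, so R2C3 = 4.
4 is placed in column 5, which forces R2C5 = 2.
5 is placed in column 4, leaving R4C4 = 2.
2 is placed in column 2, leaving R5C2 = 4.
The 4 cells of cage b must have product 36, which forces R3C1 = 3.
The 4 cells of cage b must have product 36, which forces R3C2 = 1.
Row 3 already has 1, leaving R3C5 = 5.
Cage b needs product 36, which forces R4C1 = 4.
4 is placed in column 2, so R4C2 = 3.
5 is placed in column 5; hence R4C5 = 1.
Row 5 already has 4, which forces R5C1 = 2.
2 is placed in row 5, so R5C3 = 1.
Row 3 now contains 5, leaving R3C3 = 2.
1 is placed in row 4, so R4C3 = 5.
Completed grid: 5 2 3 1 4 / 1 5 4 3 2 / 3 1 2 4 5 / 4 3 5 2 1 / 2 4 1 5 3.

4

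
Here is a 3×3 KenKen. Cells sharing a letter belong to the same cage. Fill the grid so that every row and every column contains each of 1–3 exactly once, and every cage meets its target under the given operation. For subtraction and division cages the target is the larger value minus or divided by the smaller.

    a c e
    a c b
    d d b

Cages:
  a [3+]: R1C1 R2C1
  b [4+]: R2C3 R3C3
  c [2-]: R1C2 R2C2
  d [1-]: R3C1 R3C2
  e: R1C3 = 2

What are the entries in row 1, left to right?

Cage e is a single given cell, which forces R1C3 = 2.
2 is placed in row 1, leaving R1C1 = 1.
Row 1 already has 1; hence R1C2 = 3.
Cage a needs two cells with sum 3, which forces R2C1 = 2.
Column 2 now contains 3, so R2C2 = 1.
Row 2 now contains 1, which forces R2C3 = 3.
Column 1 now contains 2, so R3C1 = 3.
1 is placed in column 2, which forces R3C2 = 2.
Column 3 now contains 3; hence R3C3 = 1.
The full grid is 1 3 2 / 2 1 3 / 3 2 1.

1 3 2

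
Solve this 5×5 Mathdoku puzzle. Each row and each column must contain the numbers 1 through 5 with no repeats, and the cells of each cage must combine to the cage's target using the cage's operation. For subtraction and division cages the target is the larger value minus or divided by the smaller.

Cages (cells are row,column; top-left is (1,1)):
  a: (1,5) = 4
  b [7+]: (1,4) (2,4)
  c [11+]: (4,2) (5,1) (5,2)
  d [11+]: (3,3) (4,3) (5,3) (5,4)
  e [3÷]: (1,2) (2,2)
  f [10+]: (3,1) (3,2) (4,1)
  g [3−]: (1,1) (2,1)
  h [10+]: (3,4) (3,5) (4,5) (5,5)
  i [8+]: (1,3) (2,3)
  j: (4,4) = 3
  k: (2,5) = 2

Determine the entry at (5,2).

5

Cage a is given; hence (1,5) = 4.
Cage k is given, so (2,5) = 2.
Cage j is given, which forces (4,4) = 3.
The two cells of cage b must have sum 7, so (1,4) = 2.
The two cells of cage b must have sum 7; hence (2,4) = 5.
Cage h has sum 10, so (3,4) = 1.
1 is placed in column 4, which forces (5,4) = 4.
2 is placed in row 1; hence (1,1) = 1.
Row 1 now contains 1, leaving (1,2) = 3.
Cage i needs two cells with sum 8; hence (1,3) = 5.
Row 2 already has 5, which forces (2,1) = 4.
3 is placed in column 2; hence (2,2) = 1.
Row 2 already has 5, which forces (2,3) = 3.
Cage f has sum 10, leaving (3,1) = 3.
Row 3 now contains 3; hence (3,5) = 5.
The 3 cells of cage c must have sum 11, so (4,2) = 4.
5 is placed in column 5, so (4,5) = 1.
Column 5 already has 1, so (5,5) = 3.
5 is placed in row 3, leaving (3,2) = 2.
The 4 cells of cage d must have sum 11, which forces (3,3) = 4.
Cage f needs sum 10; hence (4,1) = 5.
Row 4 already has 1, so (4,3) = 2.
Column 1 already has 5; hence (5,1) = 2.
Column 2 already has 2, so (5,2) = 5.
The 4 cells of cage d must have sum 11, which forces (5,3) = 1.
Filled in: 1 3 5 2 4 / 4 1 3 5 2 / 3 2 4 1 5 / 5 4 2 3 1 / 2 5 1 4 3.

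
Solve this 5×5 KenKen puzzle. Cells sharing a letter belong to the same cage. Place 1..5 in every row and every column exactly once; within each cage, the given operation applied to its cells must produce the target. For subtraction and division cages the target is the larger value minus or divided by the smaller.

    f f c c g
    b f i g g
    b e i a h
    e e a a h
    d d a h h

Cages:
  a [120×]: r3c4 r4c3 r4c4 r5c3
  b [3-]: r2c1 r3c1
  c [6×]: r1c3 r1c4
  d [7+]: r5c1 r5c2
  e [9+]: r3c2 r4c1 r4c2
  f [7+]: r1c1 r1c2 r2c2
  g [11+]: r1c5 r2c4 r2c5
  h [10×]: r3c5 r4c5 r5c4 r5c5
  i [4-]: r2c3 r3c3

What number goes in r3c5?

Cage h has product 10; hence r5c4 = 1.
The only place for 3 in row 2 is r2c5.
The 3 cells of cage g must have sum 11; hence r1c5 = 4.
Cage g needs sum 11, leaving r2c4 = 4.
Row 1 now contains 4, so r1c1 = 1.
Cage f needs sum 7; hence r1c2 = 5.
Cage f needs sum 7; hence r2c2 = 1.
Row 2 now contains 1, which forces r2c3 = 5.
Column 3 now contains 5, which forces r3c3 = 1.
Row 2 already has 5; hence r2c1 = 2.
Cage b needs two cells with difference 3; hence r3c1 = 5.
5 is placed in row 3, so r3c5 = 2.
Cage h has product 10, so r4c5 = 1.
2 is placed in column 5, which forces r5c5 = 5.
2 is placed in row 3; hence r3c4 = 3.
The 3 cells of cage e must have sum 9, which forces r4c2 = 2.
Row 4 now contains 2, so r4c3 = 4.
Cage a has product 120; hence r4c4 = 5.
4 is placed in column 3, leaving r5c3 = 2.
2 is placed in column 3; hence r1c3 = 3.
Column 4 now contains 3, leaving r1c4 = 2.
Row 3 already has 3, so r3c2 = 4.
Row 4 now contains 4; hence r4c1 = 3.
3 is placed in column 1; hence r5c1 = 4.
4 is placed in column 2, which forces r5c2 = 3.
Filled in: 1 5 3 2 4 / 2 1 5 4 3 / 5 4 1 3 2 / 3 2 4 5 1 / 4 3 2 1 5.

2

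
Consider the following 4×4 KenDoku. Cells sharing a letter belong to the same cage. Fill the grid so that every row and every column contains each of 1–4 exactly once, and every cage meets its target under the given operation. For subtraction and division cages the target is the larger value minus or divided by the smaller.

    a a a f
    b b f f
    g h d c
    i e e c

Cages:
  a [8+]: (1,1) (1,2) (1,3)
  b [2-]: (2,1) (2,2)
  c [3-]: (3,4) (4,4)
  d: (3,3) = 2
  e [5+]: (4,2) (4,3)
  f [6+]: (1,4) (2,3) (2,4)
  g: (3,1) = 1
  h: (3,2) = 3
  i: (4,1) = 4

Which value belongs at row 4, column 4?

Cage g is a single given cell, which forces (3,1) = 1.
Cage h is a single given cell, which forces (3,2) = 3.
D is a freebie; hence (3,3) = 2.
Row 3 already has 1, leaving (3,4) = 4.
Cage i is given, leaving (4,1) = 4.
Column 4 already has 4, leaving (4,4) = 1.
Column 1 already has 4, which forces (1,1) = 3.
Row 1 now contains 3, so (1,4) = 2.
3 is placed in column 1, so (2,1) = 2.
Cage f needs sum 6, which forces (2,3) = 1.
Column 4 already has 2, leaving (2,4) = 3.
Row 4 now contains 1, leaving (4,2) = 2.
Row 4 now contains 1, which forces (4,3) = 3.
The 3 cells of cage a must have sum 8, which forces (1,2) = 1.
Column 3 already has 1, leaving (1,3) = 4.
Row 2 now contains 1, which forces (2,2) = 4.
The full grid is 3 1 4 2 / 2 4 1 3 / 1 3 2 4 / 4 2 3 1.

1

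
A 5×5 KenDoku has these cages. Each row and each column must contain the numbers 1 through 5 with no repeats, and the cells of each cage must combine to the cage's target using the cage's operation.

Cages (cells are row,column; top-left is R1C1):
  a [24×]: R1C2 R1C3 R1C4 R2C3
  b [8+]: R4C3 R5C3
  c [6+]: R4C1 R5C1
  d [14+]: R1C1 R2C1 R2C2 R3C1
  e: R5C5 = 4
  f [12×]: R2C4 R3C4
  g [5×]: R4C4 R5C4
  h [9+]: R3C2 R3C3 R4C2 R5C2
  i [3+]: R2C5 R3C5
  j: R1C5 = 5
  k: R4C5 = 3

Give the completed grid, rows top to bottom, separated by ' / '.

Cage j is given, leaving R1C5 = 5.
Cage k is given, which forces R4C5 = 3.
Cage e is a single given cell, leaving R5C5 = 4.
Row 4 already has 3, leaving R4C3 = 5.
5 is placed in row 4; hence R4C4 = 1.
Cage b's pair has sum 8, leaving R5C3 = 3.
Column 4 now contains 1, which forces R5C4 = 5.
Row 4 already has 1, leaving R4C1 = 4.
4 is placed in row 4, which forces R4C2 = 2.
Cage c needs two cells with sum 6, which forces R5C1 = 2.
2 is placed in column 2, which forces R5C2 = 1.
The 4 cells of cage d must have sum 14, leaving R2C2 = 5.
Cage d has sum 14, so R3C1 = 5.
5 is placed in column 2, so R3C2 = 4.
4 is placed in row 3, so R3C4 = 3.
Column 2 already has 4; hence R1C2 = 3.
Column 4 now contains 3, so R2C4 = 4.
Cage h has sum 9, leaving R3C3 = 2.
Row 3 already has 2; hence R3C5 = 1.
3 is placed in row 1; hence R1C1 = 1.
Cage a needs product 24, so R1C3 = 4.
Column 4 already has 4, so R1C4 = 2.
Cage d needs sum 14; hence R2C1 = 3.
Column 3 already has 2, which forces R2C3 = 1.
Column 5 now contains 1; hence R2C5 = 2.

1 3 4 2 5 / 3 5 1 4 2 / 5 4 2 3 1 / 4 2 5 1 3 / 2 1 3 5 4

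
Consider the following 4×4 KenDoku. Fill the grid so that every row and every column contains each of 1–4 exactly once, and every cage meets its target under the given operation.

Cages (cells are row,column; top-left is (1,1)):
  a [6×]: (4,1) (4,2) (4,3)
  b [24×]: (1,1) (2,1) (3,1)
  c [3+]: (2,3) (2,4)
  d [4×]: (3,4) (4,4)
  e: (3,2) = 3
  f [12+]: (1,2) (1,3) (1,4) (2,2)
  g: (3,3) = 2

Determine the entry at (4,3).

3

E is a freebie; hence (3,2) = 3.
Cage g is given, which forces (3,3) = 2.
The 4 cells of cage f must have sum 12; hence (1,2) = 1.
Column 2 already has 3, which forces (2,2) = 4.
Column 3 already has 2; hence (2,3) = 1.
Cage c needs two cells with sum 3, which forces (2,4) = 2.
2 is placed in row 3; hence (3,1) = 4.
Row 3 already has 4; hence (3,4) = 1.
1 is placed in column 2; hence (4,2) = 2.
Column 3 already has 1; hence (4,3) = 3.
Column 4 now contains 1, so (4,4) = 4.
The 3 cells of cage b must have product 24; hence (1,1) = 2.
Column 3 now contains 3; hence (1,3) = 4.
Column 4 already has 4, which forces (1,4) = 3.
Row 2 now contains 2, so (2,1) = 3.
3 is placed in row 4, leaving (4,1) = 1.
Completed grid: 2 1 4 3 / 3 4 1 2 / 4 3 2 1 / 1 2 3 4.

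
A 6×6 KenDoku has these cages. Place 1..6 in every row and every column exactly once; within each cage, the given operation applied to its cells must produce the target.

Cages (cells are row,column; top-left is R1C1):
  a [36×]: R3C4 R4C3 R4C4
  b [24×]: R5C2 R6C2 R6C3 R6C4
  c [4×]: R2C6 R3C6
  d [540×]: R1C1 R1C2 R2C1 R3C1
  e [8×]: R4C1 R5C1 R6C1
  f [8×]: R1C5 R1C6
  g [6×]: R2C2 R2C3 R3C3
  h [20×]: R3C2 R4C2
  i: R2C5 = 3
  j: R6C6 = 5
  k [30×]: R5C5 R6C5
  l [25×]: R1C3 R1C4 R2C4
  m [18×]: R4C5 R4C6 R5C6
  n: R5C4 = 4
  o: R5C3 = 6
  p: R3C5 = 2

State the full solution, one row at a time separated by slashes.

The 4 cells of cage d must have product 540, so R1C2 = 6.
Cage l needs product 25; hence R1C3 = 5.
The 3 cells of cage l must have product 25, leaving R1C4 = 1.
The 3 cells of cage l must have product 25; hence R2C4 = 5.
Cage i is given, which forces R2C5 = 3.
P is a freebie, so R3C5 = 2.
Cage o is given, leaving R5C3 = 6.
Cage n is given, so R5C4 = 4.
6 is placed in row 5, so R5C5 = 5.
Column 5 now contains 5, which forces R6C5 = 6.
Cage j is given; hence R6C6 = 5.
Row 1 now contains 5, which forces R1C1 = 3.
2 is placed in column 5, so R1C5 = 4.
The two cells of cage f must have product 8, which forces R1C6 = 2.
3 is placed in row 2, leaving R2C1 = 6.
The 4 cells of cage d must have product 540, so R3C1 = 5.
Row 3 already has 5, leaving R3C2 = 4.
Cage g has product 6, which forces R3C3 = 3.
Row 3 now contains 3, leaving R3C4 = 6.
Row 3 already has 4, leaving R3C6 = 1.
Column 2 now contains 4; hence R4C2 = 5.
3 is placed in column 3, leaving R4C3 = 2.
Row 4 now contains 2; hence R4C4 = 3.
Column 5 already has 6, which forces R4C5 = 1.
Cage m needs product 18, leaving R4C6 = 6.
Cage m needs product 18, leaving R5C6 = 3.
Column 4 now contains 3, leaving R6C4 = 2.
The 3 cells of cage g must have product 6, leaving R2C2 = 2.
Column 3 already has 2, leaving R2C3 = 1.
Column 6 already has 1, which forces R2C6 = 4.
Row 4 already has 1; hence R4C1 = 4.
The 3 cells of cage e must have product 8, leaving R5C1 = 2.
Cage b has product 24, so R5C2 = 1.
Cage e needs product 8; hence R6C1 = 1.
Cage b has product 24, which forces R6C2 = 3.
Cage b has product 24, leaving R6C3 = 4.

3 6 5 1 4 2 / 6 2 1 5 3 4 / 5 4 3 6 2 1 / 4 5 2 3 1 6 / 2 1 6 4 5 3 / 1 3 4 2 6 5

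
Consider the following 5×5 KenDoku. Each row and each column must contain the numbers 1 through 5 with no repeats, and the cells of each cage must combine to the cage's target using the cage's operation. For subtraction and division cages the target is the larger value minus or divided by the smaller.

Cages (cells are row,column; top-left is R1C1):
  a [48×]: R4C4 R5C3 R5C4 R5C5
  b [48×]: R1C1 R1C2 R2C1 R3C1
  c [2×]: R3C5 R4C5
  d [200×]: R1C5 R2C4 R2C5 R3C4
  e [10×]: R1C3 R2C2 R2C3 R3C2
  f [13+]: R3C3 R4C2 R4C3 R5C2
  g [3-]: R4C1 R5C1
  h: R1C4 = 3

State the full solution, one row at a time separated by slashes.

1 4 2 3 5 / 3 5 1 2 4 / 4 1 3 5 2 / 2 3 5 4 1 / 5 2 4 1 3

Cage h is given; hence R1C4 = 3.
In row 2, 3 can only go at R2C1, so R2C1 = 3.
The only place for 3 in row 3 is R3C3.
The 4 cells of cage a must have product 48, leaving R5C5 = 3.
In row 4, 3 can only go at R4C2, so R4C2 = 3.
Column 2 needs a 4, and only R1C2 is open for it.
4 is placed in row 1, leaving R1C1 = 1.
Cage b has product 48; hence R3C1 = 4.
Cage e needs product 10, which forces R2C3 = 1.
Cage e needs product 10; hence R3C2 = 1.
1 is placed in row 3, so R3C5 = 2.
Column 5 already has 2; hence R4C5 = 1.
Column 5 already has 2, which forces R1C5 = 5.
Cage d needs product 200; hence R2C4 = 2.
Cage d needs product 200; hence R2C5 = 4.
Row 3 already has 2, leaving R3C4 = 5.
Column 4 already has 2, so R4C4 = 4.
Column 4 already has 4, which forces R5C4 = 1.
Row 1 already has 5; hence R1C3 = 2.
Row 2 now contains 2, so R2C2 = 5.
Column 3 now contains 2; hence R4C3 = 5.
Column 2 now contains 5, which forces R5C2 = 2.
The 4 cells of cage a must have product 48, so R5C3 = 4.
Row 4 now contains 5, so R4C1 = 2.
2 is placed in row 5, leaving R5C1 = 5.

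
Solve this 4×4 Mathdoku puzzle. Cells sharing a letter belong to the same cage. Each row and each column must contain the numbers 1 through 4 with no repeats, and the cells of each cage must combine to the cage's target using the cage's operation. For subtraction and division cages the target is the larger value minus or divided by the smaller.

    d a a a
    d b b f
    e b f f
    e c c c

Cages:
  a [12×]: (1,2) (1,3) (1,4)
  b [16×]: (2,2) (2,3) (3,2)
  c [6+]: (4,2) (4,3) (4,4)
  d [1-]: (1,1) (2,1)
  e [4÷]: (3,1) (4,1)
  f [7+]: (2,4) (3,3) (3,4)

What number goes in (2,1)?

Row 1 needs a 2, and only (1,1) is open for it.
In row 4, 4 can only go at (4,1), so (4,1) = 4.
4 is placed in column 1; hence (3,1) = 1.
1 is placed in column 1, leaving (2,1) = 3.
Row 3 needs a 3, and only (3,4) is open for it.
The 3 cells of cage f must have sum 7, leaving (2,4) = 2.
Cage f has sum 7; hence (3,3) = 2.
2 is placed in column 4; hence (4,4) = 1.
Column 4 now contains 1, so (1,4) = 4.
Cage b has product 16, which forces (2,2) = 1.
Row 2 now contains 2; hence (2,3) = 4.
Row 3 now contains 2, so (3,2) = 4.
Cage c needs sum 6, leaving (4,2) = 2.
1 is placed in row 4, which forces (4,3) = 3.
Column 2 already has 1, leaving (1,2) = 3.
Column 3 now contains 3, which forces (1,3) = 1.
Completed grid: 2 3 1 4 / 3 1 4 2 / 1 4 2 3 / 4 2 3 1.

3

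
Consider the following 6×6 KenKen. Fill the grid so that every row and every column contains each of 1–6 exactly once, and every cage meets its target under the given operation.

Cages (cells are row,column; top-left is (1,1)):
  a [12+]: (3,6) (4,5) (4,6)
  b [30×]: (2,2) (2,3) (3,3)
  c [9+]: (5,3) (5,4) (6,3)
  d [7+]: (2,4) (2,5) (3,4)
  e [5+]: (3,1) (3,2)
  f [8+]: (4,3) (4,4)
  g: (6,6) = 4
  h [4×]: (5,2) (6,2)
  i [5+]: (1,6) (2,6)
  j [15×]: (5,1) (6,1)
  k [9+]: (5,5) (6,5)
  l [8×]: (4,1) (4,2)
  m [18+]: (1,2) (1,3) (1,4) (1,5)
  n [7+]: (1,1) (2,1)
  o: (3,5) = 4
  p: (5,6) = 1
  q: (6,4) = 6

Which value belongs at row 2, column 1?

6

Cage o is given, leaving (3,5) = 4.
Cage p is a single given cell; hence (5,6) = 1.
Q is a freebie, so (6,4) = 6.
G is a freebie, which forces (6,6) = 4.
Row 5 now contains 1; hence (5,2) = 4.
Cage k needs two cells with sum 9; hence (5,5) = 6.
Row 6 now contains 4, which forces (6,2) = 1.
The two cells of cage k must have sum 9, which forces (6,5) = 3.
Column 5 now contains 3, leaving (1,5) = 5.
Cage l needs two cells with product 8, which forces (4,1) = 4.
Column 2 now contains 4; hence (4,2) = 2.
Column 5 already has 5, which forces (4,5) = 1.
The two cells of cage j must have product 15, leaving (5,1) = 3.
Cage c has sum 9, leaving (5,3) = 5.
Cage c has sum 9, leaving (5,4) = 2.
Row 6 already has 3, which forces (6,1) = 5.
Row 6 already has 3; hence (6,3) = 2.
The 3 cells of cage b must have product 30, leaving (2,2) = 5.
Cage d needs sum 7, which forces (2,4) = 4.
Column 5 already has 1, leaving (2,5) = 2.
2 is placed in row 2, leaving (2,6) = 3.
3 is placed in column 1, so (3,1) = 2.
Column 2 already has 2; hence (3,2) = 3.
Column 4 already has 2; hence (3,4) = 1.
Cage f's pair has sum 8, so (4,3) = 3.
Cage f's pair has sum 8, leaving (4,4) = 5.
Row 4 already has 5, which forces (4,6) = 6.
Column 2 now contains 3, which forces (1,2) = 6.
The 4 cells of cage m must have sum 18; hence (1,3) = 4.
Column 4 already has 4, which forces (1,4) = 3.
3 is placed in column 6, so (1,6) = 2.
The 3 cells of cage b must have product 30, which forces (2,3) = 1.
Row 3 now contains 1; hence (3,3) = 6.
Column 6 now contains 6; hence (3,6) = 5.
6 is placed in row 1; hence (1,1) = 1.
Row 2 already has 1, leaving (2,1) = 6.
Completed grid: 1 6 4 3 5 2 / 6 5 1 4 2 3 / 2 3 6 1 4 5 / 4 2 3 5 1 6 / 3 4 5 2 6 1 / 5 1 2 6 3 4.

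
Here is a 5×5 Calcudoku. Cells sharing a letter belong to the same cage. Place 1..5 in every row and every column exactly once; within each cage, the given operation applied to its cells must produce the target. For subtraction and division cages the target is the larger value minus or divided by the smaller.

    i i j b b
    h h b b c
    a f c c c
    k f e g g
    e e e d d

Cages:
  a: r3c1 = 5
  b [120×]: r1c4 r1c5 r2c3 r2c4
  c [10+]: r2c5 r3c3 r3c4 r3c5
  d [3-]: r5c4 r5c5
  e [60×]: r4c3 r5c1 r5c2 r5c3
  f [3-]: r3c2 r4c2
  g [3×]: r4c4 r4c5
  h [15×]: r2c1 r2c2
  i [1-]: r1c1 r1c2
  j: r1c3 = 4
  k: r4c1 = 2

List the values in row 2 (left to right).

3 5 2 4 1

J is a freebie; hence r1c3 = 4.
Cage a is given; hence r3c1 = 5.
Cage k is given; hence r4c1 = 2.
The two cells of cage i must have difference 1, which forces r1c2 = 2.
Column 1 already has 5; hence r2c1 = 3.
Cage h needs two cells with product 15; hence r2c2 = 5.
Row 2 already has 5; hence r2c3 = 2.
The 4 cells of cage b must have product 120, so r2c4 = 4.
Row 2 already has 4; hence r2c5 = 1.
Column 5 already has 1; hence r4c5 = 3.
Column 1 already has 3; hence r1c1 = 1.
Cage b has product 120, which forces r1c4 = 3.
Column 5 now contains 3; hence r1c5 = 5.
Cage c has sum 10; hence r3c3 = 3.
The 4 cells of cage c must have sum 10, which forces r3c4 = 2.
Cage c needs sum 10; hence r3c5 = 4.
Row 4 now contains 3, which forces r4c4 = 1.
Column 1 now contains 1, leaving r5c1 = 4.
Column 4 already has 1, leaving r5c4 = 5.
Column 5 now contains 4, leaving r5c5 = 2.
Row 3 now contains 4, which forces r3c2 = 1.
Row 4 already has 1; hence r4c2 = 4.
Row 4 already has 1, leaving r4c3 = 5.
Cage e has product 60, leaving r5c2 = 3.
Row 5 already has 5; hence r5c3 = 1.
The full grid is 1 2 4 3 5 / 3 5 2 4 1 / 5 1 3 2 4 / 2 4 5 1 3 / 4 3 1 5 2.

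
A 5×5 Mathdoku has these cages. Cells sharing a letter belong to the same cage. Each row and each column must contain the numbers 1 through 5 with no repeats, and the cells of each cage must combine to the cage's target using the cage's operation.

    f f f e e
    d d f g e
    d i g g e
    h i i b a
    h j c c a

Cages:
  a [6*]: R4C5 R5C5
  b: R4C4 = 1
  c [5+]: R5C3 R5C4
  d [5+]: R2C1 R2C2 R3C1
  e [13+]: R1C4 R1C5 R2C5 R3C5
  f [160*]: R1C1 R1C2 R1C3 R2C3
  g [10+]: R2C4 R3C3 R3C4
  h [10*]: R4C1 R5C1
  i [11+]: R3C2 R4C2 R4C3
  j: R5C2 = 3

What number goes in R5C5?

2

The 4 cells of cage f must have product 160; hence R2C3 = 4.
B is a freebie, so R4C4 = 1.
Cage j is given, which forces R5C2 = 3.
3 is placed in row 5, leaving R5C5 = 2.
Cage h needs two cells with product 10, leaving R4C1 = 2.
Row 4 already has 2, which forces R4C3 = 5.
Column 5 now contains 2, so R4C5 = 3.
Row 5 now contains 2; hence R5C1 = 5.
Row 5 now contains 2, which forces R5C3 = 1.
Row 5 now contains 2; hence R5C4 = 4.
Column 1 now contains 5, which forces R1C1 = 4.
Cage f needs product 160, leaving R1C2 = 5.
Column 3 now contains 5, leaving R1C3 = 2.
Cage e has sum 13; hence R1C4 = 3.
Row 1 now contains 5; hence R1C5 = 1.
The 3 cells of cage d must have sum 5; hence R2C1 = 3.
Cage d needs sum 5, which forces R2C2 = 1.
Column 5 already has 1, which forces R2C5 = 5.
Column 1 already has 2; hence R3C1 = 1.
Cage i needs sum 11, which forces R3C2 = 2.
2 is placed in column 3, which forces R3C3 = 3.
2 is placed in row 3, so R3C4 = 5.
Column 5 already has 5, which forces R3C5 = 4.
Row 4 now contains 5; hence R4C2 = 4.
Row 2 already has 5, leaving R2C4 = 2.
The full grid is 4 5 2 3 1 / 3 1 4 2 5 / 1 2 3 5 4 / 2 4 5 1 3 / 5 3 1 4 2.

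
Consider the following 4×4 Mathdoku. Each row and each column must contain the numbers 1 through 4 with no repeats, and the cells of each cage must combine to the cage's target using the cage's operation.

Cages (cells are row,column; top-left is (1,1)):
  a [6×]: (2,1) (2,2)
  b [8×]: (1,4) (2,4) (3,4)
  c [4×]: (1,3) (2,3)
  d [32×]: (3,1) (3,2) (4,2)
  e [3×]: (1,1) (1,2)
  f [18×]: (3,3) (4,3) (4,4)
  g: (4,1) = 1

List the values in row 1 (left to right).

3 1 4 2

The 3 cells of cage d must have product 32; hence (3,1) = 4.
Cage d needs product 32, leaving (3,2) = 2.
Cage f has product 18, which forces (3,3) = 3.
2 is placed in row 3, leaving (3,4) = 1.
G is a freebie, so (4,1) = 1.
Cage d has product 32, which forces (4,2) = 4.
Cage f has product 18, which forces (4,3) = 2.
Cage f needs product 18; hence (4,4) = 3.
Column 1 now contains 1, which forces (1,1) = 3.
Cage e's pair has product 3, which forces (1,2) = 1.
1 is placed in row 1, leaving (1,3) = 4.
Row 1 now contains 4, which forces (1,4) = 2.
The two cells of cage a must have product 6, which forces (2,1) = 2.
2 is placed in column 2, so (2,2) = 3.
Column 3 now contains 4, so (2,3) = 1.
2 is placed in column 4, leaving (2,4) = 4.
Filled in: 3 1 4 2 / 2 3 1 4 / 4 2 3 1 / 1 4 2 3.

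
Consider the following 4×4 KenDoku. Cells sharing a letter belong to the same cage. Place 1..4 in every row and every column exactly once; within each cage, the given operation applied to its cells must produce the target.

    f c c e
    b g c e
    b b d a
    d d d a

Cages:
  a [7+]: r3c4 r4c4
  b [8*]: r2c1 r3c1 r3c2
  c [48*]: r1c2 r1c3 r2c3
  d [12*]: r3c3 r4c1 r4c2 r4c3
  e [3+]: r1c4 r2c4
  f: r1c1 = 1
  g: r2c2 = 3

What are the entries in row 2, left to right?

2 3 4 1

F is a freebie, so r1c1 = 1.
Cage c needs product 48, which forces r1c2 = 4.
Cage c has product 48, so r1c3 = 3.
Row 1 already has 1; hence r1c4 = 2.
Cage g is a single given cell, so r2c2 = 3.
Cage c needs product 48, which forces r2c3 = 4.
Column 4 now contains 2, leaving r2c4 = 1.
Column 3 already has 4, leaving r4c3 = 1.
4 is placed in row 2, which forces r2c1 = 2.
The 3 cells of cage b must have product 8; hence r3c1 = 4.
Cage b has product 8, so r3c2 = 1.
Column 3 now contains 1, so r3c3 = 2.
Row 3 now contains 4, so r3c4 = 3.
Cage d needs product 12; hence r4c1 = 3.
1 is placed in row 4, so r4c2 = 2.
Column 4 already has 3, so r4c4 = 4.
Filled in: 1 4 3 2 / 2 3 4 1 / 4 1 2 3 / 3 2 1 4.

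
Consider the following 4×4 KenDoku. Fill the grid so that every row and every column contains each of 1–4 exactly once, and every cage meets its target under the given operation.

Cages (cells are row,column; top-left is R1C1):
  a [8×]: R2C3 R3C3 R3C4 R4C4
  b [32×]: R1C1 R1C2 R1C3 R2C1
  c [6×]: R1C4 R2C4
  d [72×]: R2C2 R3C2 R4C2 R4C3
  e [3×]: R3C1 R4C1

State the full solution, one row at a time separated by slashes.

2 1 4 3 / 4 3 1 2 / 3 4 2 1 / 1 2 3 4

The 4 cells of cage b must have product 32, which forces R2C1 = 4.
Cage d needs product 72, so R4C3 = 3.
Cage e's pair has product 3, leaving R3C1 = 3.
Row 4 already has 3; hence R4C1 = 1.
Column 1 now contains 1, leaving R1C1 = 2.
Row 1 now contains 2, which forces R1C4 = 3.
The 4 cells of cage d must have product 72; hence R2C2 = 3.
Cage a needs product 8, which forces R2C3 = 1.
3 is placed in column 4, so R2C4 = 2.
Cage a has product 8, leaving R3C4 = 1.
Column 4 already has 2, leaving R4C4 = 4.
Cage b needs product 32; hence R1C2 = 1.
Column 3 now contains 1, which forces R1C3 = 4.
The 4 cells of cage d must have product 72, leaving R3C2 = 4.
The 4 cells of cage a must have product 8, leaving R3C3 = 2.
Row 4 already has 4; hence R4C2 = 2.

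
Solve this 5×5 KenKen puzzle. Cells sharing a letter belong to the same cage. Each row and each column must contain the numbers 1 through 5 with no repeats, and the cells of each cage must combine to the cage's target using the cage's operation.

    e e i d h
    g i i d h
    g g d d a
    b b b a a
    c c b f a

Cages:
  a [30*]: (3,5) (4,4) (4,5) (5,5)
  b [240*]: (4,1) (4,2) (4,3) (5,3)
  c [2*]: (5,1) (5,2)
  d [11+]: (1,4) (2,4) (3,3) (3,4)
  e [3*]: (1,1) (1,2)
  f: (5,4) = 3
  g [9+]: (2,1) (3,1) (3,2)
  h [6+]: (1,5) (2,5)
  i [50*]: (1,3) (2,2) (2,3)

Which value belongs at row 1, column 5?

2

Cage i needs product 50, so (1,3) = 5.
The 3 cells of cage i must have product 50, which forces (2,2) = 5.
Cage i has product 50, so (2,3) = 2.
Column 3 now contains 5, which forces (4,3) = 3.
Cage b has product 240, so (5,3) = 4.
Cage f is given; hence (5,4) = 3.
Cage h needs two cells with sum 6, which forces (1,5) = 2.
The two cells of cage h must have sum 6; hence (2,5) = 4.
Column 3 now contains 4, leaving (3,3) = 1.
Cage d needs sum 11, leaving (3,4) = 5.
The 4 cells of cage a must have product 30, leaving (3,5) = 3.
Cage b has product 240, leaving (4,1) = 5.
Row 4 now contains 3, which forces (4,2) = 4.
5 is placed in row 4, leaving (4,5) = 1.
1 is placed in column 5, so (5,5) = 5.
Cage d needs sum 11, which forces (1,4) = 4.
Cage g has sum 9, leaving (2,1) = 3.
4 is placed in row 2; hence (2,4) = 1.
The 3 cells of cage g must have sum 9; hence (3,1) = 4.
4 is placed in column 2, so (3,2) = 2.
Row 4 now contains 1, so (4,4) = 2.
Column 2 already has 2, which forces (5,2) = 1.
Column 1 already has 3, which forces (1,1) = 1.
1 is placed in column 2, so (1,2) = 3.
1 is placed in row 5, which forces (5,1) = 2.
Filled in: 1 3 5 4 2 / 3 5 2 1 4 / 4 2 1 5 3 / 5 4 3 2 1 / 2 1 4 3 5.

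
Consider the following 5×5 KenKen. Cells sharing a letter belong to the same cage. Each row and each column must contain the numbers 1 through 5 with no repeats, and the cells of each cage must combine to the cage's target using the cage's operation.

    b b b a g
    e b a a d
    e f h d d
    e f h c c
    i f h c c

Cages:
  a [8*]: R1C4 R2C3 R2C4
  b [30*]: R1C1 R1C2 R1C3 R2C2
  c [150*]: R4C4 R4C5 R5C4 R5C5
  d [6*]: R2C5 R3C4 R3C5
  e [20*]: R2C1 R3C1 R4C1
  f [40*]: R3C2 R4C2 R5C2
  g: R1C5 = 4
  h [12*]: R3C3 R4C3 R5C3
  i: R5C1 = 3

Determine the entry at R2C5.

3

Cage g is a single given cell, which forces R1C5 = 4.
Cage i is given, leaving R5C1 = 3.
Row 4 needs a 2, and only R4C2 is open for it.
Row 5 needs a 1, and only R5C3 is open for it.
The only place for 1 in row 4 is R4C1.
The only place for 4 in row 4 is R4C3.
Cage a needs product 8, leaving R1C4 = 1.
Column 3 already has 4, which forces R2C3 = 2.
Cage a has product 8; hence R2C4 = 4.
Column 3 already has 4, leaving R3C3 = 3.
Row 3 now contains 3, leaving R3C4 = 2.
Row 3 already has 2, which forces R3C5 = 1.
Column 4 already has 2, leaving R5C4 = 5.
Row 5 already has 5, so R5C5 = 2.
The 4 cells of cage b must have product 30, so R1C1 = 2.
The 4 cells of cage b must have product 30; hence R1C2 = 3.
Column 3 already has 3, so R1C3 = 5.
Row 2 now contains 4, leaving R2C1 = 5.
Cage b has product 30, which forces R2C2 = 1.
1 is placed in column 5, which forces R2C5 = 3.
Cage e needs product 20, so R3C1 = 4.
Cage f needs product 40, which forces R3C2 = 5.
5 is placed in column 4; hence R4C4 = 3.
The 4 cells of cage c must have product 150, leaving R4C5 = 5.
Row 5 already has 5, which forces R5C2 = 4.
The full grid is 2 3 5 1 4 / 5 1 2 4 3 / 4 5 3 2 1 / 1 2 4 3 5 / 3 4 1 5 2.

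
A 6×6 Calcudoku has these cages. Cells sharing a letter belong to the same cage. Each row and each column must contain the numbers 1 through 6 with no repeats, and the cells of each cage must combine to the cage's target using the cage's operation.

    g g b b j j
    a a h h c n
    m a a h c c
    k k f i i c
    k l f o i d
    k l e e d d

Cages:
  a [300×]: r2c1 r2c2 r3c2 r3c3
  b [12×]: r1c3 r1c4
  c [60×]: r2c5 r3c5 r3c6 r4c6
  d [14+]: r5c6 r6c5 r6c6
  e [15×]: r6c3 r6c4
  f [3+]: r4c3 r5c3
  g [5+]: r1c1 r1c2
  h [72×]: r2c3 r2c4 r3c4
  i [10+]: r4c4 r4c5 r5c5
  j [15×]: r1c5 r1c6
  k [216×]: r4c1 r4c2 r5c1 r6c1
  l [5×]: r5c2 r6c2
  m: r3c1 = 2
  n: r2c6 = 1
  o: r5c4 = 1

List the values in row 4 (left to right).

6 3 1 4 2 5

N is a freebie, so r2c6 = 1.
M is a freebie, leaving r3c1 = 2.
O is a freebie, which forces r5c4 = 1.
The 4 cells of cage k must have product 216, so r4c2 = 3.
Cage f's pair has sum 3, so r4c3 = 1.
Row 5 already has 1, which forces r5c2 = 5.
Row 5 already has 1; hence r5c3 = 2.
Cage l's pair has product 5, so r6c2 = 1.
The 4 cells of cage a must have product 300, so r2c1 = 5.
Cage a has product 300, leaving r2c2 = 2.
The 4 cells of cage a must have product 300, leaving r3c2 = 6.
Cage a needs product 300, which forces r3c3 = 5.
Column 3 already has 5, which forces r6c3 = 3.
3 is placed in row 6, so r6c4 = 5.
The two cells of cage g must have sum 5; hence r1c1 = 1.
2 is placed in column 2; hence r1c2 = 4.
Row 1 already has 4, which forces r1c3 = 6.
Column 3 now contains 6, so r2c3 = 4.
4 is placed in row 2, leaving r2c5 = 3.
Cage c has product 60, which forces r3c5 = 1.
The 4 cells of cage c must have product 60, which forces r4c6 = 5.
Cage k needs product 216, leaving r5c1 = 3.
3 is placed in column 5, leaving r5c5 = 4.
Row 5 already has 4, which forces r5c6 = 6.
4 is placed in column 5, which forces r6c5 = 6.
Column 6 already has 6, leaving r6c6 = 2.
The two cells of cage b must have product 12, so r1c4 = 2.
3 is placed in column 5; hence r1c5 = 5.
Column 6 already has 5, which forces r1c6 = 3.
3 is placed in row 2, so r2c4 = 6.
The 3 cells of cage h must have product 72; hence r3c4 = 3.
Cage c needs product 60, which forces r3c6 = 4.
The 4 cells of cage k must have product 216, which forces r4c1 = 6.
Cage i needs sum 10, leaving r4c4 = 4.
Row 4 now contains 5; hence r4c5 = 2.
Row 6 already has 6, leaving r6c1 = 4.
Filled in: 1 4 6 2 5 3 / 5 2 4 6 3 1 / 2 6 5 3 1 4 / 6 3 1 4 2 5 / 3 5 2 1 4 6 / 4 1 3 5 6 2.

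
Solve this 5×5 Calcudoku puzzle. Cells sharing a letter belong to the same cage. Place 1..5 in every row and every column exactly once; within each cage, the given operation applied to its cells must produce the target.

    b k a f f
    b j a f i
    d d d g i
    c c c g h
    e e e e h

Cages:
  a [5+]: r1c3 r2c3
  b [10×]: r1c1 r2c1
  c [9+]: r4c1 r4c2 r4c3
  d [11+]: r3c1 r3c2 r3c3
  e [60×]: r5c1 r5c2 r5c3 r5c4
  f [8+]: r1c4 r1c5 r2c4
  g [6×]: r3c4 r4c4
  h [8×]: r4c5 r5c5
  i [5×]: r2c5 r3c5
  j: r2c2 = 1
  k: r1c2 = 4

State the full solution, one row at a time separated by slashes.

Cage k is given; hence r1c2 = 4.
J is a freebie; hence r2c2 = 1.
1 is placed in row 2; hence r2c5 = 5.
5 is placed in column 5, leaving r3c5 = 1.
Cage b needs two cells with product 10; hence r1c1 = 5.
The 3 cells of cage f must have sum 8; hence r1c5 = 3.
Row 2 already has 5, which forces r2c1 = 2.
2 is placed in column 1, so r3c1 = 4.
Row 3 needs a 3, and only r3c4 is open for it.
Cage f needs sum 8, leaving r1c4 = 1.
Column 4 now contains 3, which forces r2c4 = 4.
Column 4 now contains 3, so r4c4 = 2.
Row 4 already has 2, leaving r4c5 = 4.
4 is placed in column 4, so r5c4 = 5.
4 is placed in column 5, so r5c5 = 2.
Row 1 already has 1, which forces r1c3 = 2.
4 is placed in row 2; hence r2c3 = 3.
Column 3 already has 2, which forces r3c3 = 5.
5 is placed in column 3; hence r4c3 = 1.
The 4 cells of cage e must have product 60, leaving r5c1 = 1.
Row 5 now contains 5; hence r5c2 = 3.
Cage e needs product 60; hence r5c3 = 4.
Row 3 now contains 5, leaving r3c2 = 2.
Row 4 already has 1, so r4c1 = 3.
3 is placed in column 2; hence r4c2 = 5.

5 4 2 1 3 / 2 1 3 4 5 / 4 2 5 3 1 / 3 5 1 2 4 / 1 3 4 5 2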